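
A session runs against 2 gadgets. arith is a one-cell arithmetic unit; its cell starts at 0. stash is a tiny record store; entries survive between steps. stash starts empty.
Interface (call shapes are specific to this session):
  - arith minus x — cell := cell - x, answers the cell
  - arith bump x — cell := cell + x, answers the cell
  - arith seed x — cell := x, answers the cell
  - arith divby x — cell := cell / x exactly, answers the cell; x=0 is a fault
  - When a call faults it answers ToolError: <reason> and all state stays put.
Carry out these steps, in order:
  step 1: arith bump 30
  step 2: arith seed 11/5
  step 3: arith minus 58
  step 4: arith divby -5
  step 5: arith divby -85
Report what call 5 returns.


>>> arith bump x='30'
  30
>>> arith seed x='11/5'
  11/5
>>> arith minus x='58'
  -279/5
>>> arith divby x='-5'
  279/25
>>> arith divby x='-85'
  -279/2125

Answer: -279/2125


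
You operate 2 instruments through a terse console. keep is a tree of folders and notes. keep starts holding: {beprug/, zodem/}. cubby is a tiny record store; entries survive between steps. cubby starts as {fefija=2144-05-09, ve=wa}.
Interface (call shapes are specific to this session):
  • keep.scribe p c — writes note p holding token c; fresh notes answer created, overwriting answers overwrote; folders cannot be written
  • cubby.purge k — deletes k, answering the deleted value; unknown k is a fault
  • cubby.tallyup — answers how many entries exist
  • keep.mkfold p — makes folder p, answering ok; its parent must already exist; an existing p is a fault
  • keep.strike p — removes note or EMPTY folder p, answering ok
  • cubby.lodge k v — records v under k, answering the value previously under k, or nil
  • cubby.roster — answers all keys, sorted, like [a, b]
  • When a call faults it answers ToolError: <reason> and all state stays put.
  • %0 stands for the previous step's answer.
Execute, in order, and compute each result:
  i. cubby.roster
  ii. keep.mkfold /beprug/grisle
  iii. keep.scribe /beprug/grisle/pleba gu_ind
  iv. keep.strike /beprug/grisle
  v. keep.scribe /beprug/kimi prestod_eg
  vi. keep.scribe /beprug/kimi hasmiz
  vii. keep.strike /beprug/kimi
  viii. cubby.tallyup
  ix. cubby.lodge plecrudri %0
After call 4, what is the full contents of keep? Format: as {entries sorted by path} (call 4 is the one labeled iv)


// roster() : [fefija, ve]
// mkfold(p: /beprug/grisle) : ok
// scribe(p: /beprug/grisle/pleba, c: gu_ind) : created
// strike(p: /beprug/grisle) : ToolError: not empty
// scribe(p: /beprug/kimi, c: prestod_eg) : created
// scribe(p: /beprug/kimi, c: hasmiz) : overwrote
// strike(p: /beprug/kimi) : ok
// tallyup() : 2
// lodge(k: plecrudri, v: %0) : nil

Answer: {beprug/, beprug/grisle/, beprug/grisle/pleba=gu_ind, zodem/}


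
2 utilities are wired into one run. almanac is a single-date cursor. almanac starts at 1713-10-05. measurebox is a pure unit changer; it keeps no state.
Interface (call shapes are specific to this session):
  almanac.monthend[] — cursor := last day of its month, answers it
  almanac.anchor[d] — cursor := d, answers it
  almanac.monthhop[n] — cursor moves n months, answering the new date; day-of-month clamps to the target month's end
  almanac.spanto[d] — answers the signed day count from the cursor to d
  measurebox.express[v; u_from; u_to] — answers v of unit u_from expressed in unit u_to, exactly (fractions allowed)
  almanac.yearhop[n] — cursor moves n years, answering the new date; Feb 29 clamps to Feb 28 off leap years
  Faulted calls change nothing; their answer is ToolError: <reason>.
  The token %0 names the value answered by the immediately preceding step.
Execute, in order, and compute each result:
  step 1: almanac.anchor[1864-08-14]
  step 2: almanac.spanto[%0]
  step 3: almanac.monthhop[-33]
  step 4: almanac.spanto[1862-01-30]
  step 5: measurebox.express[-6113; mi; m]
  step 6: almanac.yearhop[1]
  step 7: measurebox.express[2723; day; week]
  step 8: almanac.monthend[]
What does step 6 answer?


! almanac.anchor(d='1864-08-14') ~> 1864-08-14
! almanac.spanto(d='%0') ~> 0
! almanac.monthhop(n='-33') ~> 1861-11-14
! almanac.spanto(d='1862-01-30') ~> 77
! measurebox.express(v='-6113', u_from='mi', u_to='m') ~> -1229739984/125
! almanac.yearhop(n='1') ~> 1862-11-14
! measurebox.express(v='2723', u_from='day', u_to='week') ~> 389
! almanac.monthend() ~> 1862-11-30

Answer: 1862-11-14


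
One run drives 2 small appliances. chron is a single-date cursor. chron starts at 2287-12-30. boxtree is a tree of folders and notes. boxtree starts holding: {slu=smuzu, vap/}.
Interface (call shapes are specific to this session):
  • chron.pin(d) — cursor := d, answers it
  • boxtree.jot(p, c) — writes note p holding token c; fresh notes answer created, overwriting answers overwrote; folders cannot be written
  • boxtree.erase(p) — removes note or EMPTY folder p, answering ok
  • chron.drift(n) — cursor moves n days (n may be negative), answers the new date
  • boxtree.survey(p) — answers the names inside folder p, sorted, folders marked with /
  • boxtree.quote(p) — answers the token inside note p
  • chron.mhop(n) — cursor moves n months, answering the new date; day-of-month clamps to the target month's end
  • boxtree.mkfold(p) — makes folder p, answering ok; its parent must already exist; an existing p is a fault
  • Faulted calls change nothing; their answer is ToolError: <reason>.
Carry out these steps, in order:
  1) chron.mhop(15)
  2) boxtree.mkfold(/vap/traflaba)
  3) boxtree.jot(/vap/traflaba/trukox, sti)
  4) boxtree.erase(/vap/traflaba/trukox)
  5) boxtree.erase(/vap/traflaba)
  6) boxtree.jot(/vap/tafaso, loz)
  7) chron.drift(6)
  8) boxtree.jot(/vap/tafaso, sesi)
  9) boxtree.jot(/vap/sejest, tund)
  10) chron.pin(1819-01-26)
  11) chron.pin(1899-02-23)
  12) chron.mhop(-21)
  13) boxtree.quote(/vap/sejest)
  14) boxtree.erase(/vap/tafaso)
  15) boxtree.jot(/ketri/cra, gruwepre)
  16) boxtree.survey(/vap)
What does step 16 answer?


Answer: [sejest]

Derivation:
;; chron.mhop(15) => 2289-03-30
;; boxtree.mkfold(/vap/traflaba) => ok
;; boxtree.jot(/vap/traflaba/trukox, sti) => created
;; boxtree.erase(/vap/traflaba/trukox) => ok
;; boxtree.erase(/vap/traflaba) => ok
;; boxtree.jot(/vap/tafaso, loz) => created
;; chron.drift(6) => 2289-04-05
;; boxtree.jot(/vap/tafaso, sesi) => overwrote
;; boxtree.jot(/vap/sejest, tund) => created
;; chron.pin(1819-01-26) => 1819-01-26
;; chron.pin(1899-02-23) => 1899-02-23
;; chron.mhop(-21) => 1897-05-23
;; boxtree.quote(/vap/sejest) => tund
;; boxtree.erase(/vap/tafaso) => ok
;; boxtree.jot(/ketri/cra, gruwepre) => ToolError: no parent
;; boxtree.survey(/vap) => [sejest]


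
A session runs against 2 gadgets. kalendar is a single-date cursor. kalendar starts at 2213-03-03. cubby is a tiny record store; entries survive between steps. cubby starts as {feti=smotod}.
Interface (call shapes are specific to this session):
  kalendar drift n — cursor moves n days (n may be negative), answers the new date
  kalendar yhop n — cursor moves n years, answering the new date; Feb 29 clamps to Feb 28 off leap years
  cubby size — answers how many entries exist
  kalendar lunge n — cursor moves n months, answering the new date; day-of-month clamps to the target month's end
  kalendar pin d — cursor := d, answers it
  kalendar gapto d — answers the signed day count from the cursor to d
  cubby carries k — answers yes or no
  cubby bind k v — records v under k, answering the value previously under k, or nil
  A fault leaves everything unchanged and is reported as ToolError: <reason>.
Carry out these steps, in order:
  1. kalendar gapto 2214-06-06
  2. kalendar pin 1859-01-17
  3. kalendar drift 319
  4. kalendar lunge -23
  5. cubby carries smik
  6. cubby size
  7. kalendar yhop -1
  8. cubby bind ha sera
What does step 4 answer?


==> kalendar gapto(d: 2214-06-06)
<== 460
==> kalendar pin(d: 1859-01-17)
<== 1859-01-17
==> kalendar drift(n: 319)
<== 1859-12-02
==> kalendar lunge(n: -23)
<== 1858-01-02
==> cubby carries(k: smik)
<== no
==> cubby size()
<== 1
==> kalendar yhop(n: -1)
<== 1857-01-02
==> cubby bind(k: ha, v: sera)
<== nil

Answer: 1858-01-02


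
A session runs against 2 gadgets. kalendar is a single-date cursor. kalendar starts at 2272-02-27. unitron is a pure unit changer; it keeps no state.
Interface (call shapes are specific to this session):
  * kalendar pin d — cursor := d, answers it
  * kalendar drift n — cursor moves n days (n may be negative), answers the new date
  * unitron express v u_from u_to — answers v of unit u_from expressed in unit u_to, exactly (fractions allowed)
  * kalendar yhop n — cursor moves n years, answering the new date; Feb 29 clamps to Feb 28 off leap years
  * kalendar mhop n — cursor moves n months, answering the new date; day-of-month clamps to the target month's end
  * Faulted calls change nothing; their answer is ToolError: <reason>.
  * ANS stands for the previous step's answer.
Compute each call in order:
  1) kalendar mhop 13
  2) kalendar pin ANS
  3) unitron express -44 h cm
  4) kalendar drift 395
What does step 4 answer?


·→ kalendar mhop(n: 13)
·← 2273-03-27
·→ kalendar pin(d: ANS)
·← 2273-03-27
·→ unitron express(v: -44, u_from: h, u_to: cm)
·← ToolError: incompatible units
·→ kalendar drift(n: 395)
·← 2274-04-26

Answer: 2274-04-26


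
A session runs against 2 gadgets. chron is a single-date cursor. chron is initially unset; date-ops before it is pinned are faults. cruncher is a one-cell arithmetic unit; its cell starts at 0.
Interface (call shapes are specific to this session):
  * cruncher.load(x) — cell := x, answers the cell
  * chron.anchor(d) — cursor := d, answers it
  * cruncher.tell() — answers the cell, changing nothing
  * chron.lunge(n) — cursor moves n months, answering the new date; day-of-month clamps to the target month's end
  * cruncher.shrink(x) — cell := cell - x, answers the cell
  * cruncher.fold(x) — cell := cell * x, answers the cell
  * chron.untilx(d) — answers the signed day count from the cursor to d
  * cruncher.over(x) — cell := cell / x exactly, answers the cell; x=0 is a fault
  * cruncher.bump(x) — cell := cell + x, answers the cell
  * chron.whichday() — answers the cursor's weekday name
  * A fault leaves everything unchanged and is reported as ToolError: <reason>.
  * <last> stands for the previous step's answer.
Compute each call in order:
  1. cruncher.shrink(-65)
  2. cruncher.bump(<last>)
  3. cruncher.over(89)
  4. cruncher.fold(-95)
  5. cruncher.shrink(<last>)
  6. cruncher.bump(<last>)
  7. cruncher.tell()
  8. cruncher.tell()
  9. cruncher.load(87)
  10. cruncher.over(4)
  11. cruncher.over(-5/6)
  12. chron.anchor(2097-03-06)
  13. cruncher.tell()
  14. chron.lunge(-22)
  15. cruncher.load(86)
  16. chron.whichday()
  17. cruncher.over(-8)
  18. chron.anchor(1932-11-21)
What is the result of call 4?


Answer: -12350/89

Derivation:
~$ cruncher.shrink x: -65
:: 65
~$ cruncher.bump x: <last>
:: 130
~$ cruncher.over x: 89
:: 130/89
~$ cruncher.fold x: -95
:: -12350/89
~$ cruncher.shrink x: <last>
:: 0
~$ cruncher.bump x: <last>
:: 0
~$ cruncher.tell
:: 0
~$ cruncher.tell
:: 0
~$ cruncher.load x: 87
:: 87
~$ cruncher.over x: 4
:: 87/4
~$ cruncher.over x: -5/6
:: -261/10
~$ chron.anchor d: 2097-03-06
:: 2097-03-06
~$ cruncher.tell
:: -261/10
~$ chron.lunge n: -22
:: 2095-05-06
~$ cruncher.load x: 86
:: 86
~$ chron.whichday
:: Friday
~$ cruncher.over x: -8
:: -43/4
~$ chron.anchor d: 1932-11-21
:: 1932-11-21


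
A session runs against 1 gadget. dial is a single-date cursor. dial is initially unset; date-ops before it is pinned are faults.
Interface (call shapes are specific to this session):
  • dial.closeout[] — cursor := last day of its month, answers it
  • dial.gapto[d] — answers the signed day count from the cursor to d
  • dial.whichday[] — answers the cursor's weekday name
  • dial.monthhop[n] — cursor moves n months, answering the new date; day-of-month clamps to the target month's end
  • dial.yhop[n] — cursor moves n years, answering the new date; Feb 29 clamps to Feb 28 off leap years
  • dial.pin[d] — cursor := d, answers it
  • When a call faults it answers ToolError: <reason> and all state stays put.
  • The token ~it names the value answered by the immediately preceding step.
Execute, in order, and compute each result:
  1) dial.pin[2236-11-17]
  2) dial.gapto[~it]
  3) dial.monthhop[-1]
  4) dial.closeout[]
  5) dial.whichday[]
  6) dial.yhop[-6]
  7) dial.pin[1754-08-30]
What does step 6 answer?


Answer: 2230-10-31

Derivation:
# 1. pin(2236-11-17) -> 2236-11-17
# 2. gapto(~it) -> 0
# 3. monthhop(-1) -> 2236-10-17
# 4. closeout() -> 2236-10-31
# 5. whichday() -> Monday
# 6. yhop(-6) -> 2230-10-31
# 7. pin(1754-08-30) -> 1754-08-30


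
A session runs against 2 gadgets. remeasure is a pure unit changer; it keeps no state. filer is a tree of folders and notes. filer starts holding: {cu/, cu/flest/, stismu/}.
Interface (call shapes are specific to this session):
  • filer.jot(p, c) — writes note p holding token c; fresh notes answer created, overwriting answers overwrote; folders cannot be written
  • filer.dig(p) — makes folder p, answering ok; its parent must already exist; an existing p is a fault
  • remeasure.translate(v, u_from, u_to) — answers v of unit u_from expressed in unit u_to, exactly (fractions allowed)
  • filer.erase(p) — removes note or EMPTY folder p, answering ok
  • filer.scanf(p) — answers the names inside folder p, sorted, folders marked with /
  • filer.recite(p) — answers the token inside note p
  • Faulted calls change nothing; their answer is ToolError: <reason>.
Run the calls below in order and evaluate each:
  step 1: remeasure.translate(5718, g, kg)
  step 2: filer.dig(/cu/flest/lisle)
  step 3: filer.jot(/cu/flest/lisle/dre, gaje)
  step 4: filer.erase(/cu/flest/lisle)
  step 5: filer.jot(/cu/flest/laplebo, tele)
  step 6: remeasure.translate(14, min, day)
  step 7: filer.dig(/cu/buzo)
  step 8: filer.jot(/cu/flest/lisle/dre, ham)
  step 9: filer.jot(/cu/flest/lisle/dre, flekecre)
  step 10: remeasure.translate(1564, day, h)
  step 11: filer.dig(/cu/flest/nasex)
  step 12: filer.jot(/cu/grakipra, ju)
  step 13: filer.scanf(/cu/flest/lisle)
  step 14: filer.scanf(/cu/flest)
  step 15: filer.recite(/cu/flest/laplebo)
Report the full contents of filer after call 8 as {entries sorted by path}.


Answer: {cu/, cu/buzo/, cu/flest/, cu/flest/laplebo=tele, cu/flest/lisle/, cu/flest/lisle/dre=ham, stismu/}

Derivation:
Step: translate[v: 5718; u_from: g; u_to: kg]
Result: 2859/500
Step: dig[p: /cu/flest/lisle]
Result: ok
Step: jot[p: /cu/flest/lisle/dre; c: gaje]
Result: created
Step: erase[p: /cu/flest/lisle]
Result: ToolError: not empty
Step: jot[p: /cu/flest/laplebo; c: tele]
Result: created
Step: translate[v: 14; u_from: min; u_to: day]
Result: 7/720
Step: dig[p: /cu/buzo]
Result: ok
Step: jot[p: /cu/flest/lisle/dre; c: ham]
Result: overwrote
Step: jot[p: /cu/flest/lisle/dre; c: flekecre]
Result: overwrote
Step: translate[v: 1564; u_from: day; u_to: h]
Result: 37536
Step: dig[p: /cu/flest/nasex]
Result: ok
Step: jot[p: /cu/grakipra; c: ju]
Result: created
Step: scanf[p: /cu/flest/lisle]
Result: [dre]
Step: scanf[p: /cu/flest]
Result: [laplebo, lisle/, nasex/]
Step: recite[p: /cu/flest/laplebo]
Result: tele


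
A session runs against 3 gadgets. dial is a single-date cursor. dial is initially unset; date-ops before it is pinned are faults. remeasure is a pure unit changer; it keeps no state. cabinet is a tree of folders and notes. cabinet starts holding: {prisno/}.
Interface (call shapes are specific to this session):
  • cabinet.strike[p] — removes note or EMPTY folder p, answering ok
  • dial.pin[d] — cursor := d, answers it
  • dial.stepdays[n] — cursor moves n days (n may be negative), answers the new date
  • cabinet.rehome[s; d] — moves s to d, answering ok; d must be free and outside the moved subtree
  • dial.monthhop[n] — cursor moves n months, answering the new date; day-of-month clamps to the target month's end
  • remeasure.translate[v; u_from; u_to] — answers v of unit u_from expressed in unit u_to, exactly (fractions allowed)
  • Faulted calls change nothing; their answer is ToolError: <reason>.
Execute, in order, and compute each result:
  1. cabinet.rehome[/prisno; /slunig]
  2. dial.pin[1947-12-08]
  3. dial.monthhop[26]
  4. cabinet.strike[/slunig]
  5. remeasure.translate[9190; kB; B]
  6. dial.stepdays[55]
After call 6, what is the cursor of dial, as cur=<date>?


Answer: cur=1950-04-04

Derivation:
~$ rehome s→/prisno d→/slunig
= ok
~$ pin d→1947-12-08
= 1947-12-08
~$ monthhop n→26
= 1950-02-08
~$ strike p→/slunig
= ok
~$ translate v→9190 u_from→kB u_to→B
= 9190000
~$ stepdays n→55
= 1950-04-04


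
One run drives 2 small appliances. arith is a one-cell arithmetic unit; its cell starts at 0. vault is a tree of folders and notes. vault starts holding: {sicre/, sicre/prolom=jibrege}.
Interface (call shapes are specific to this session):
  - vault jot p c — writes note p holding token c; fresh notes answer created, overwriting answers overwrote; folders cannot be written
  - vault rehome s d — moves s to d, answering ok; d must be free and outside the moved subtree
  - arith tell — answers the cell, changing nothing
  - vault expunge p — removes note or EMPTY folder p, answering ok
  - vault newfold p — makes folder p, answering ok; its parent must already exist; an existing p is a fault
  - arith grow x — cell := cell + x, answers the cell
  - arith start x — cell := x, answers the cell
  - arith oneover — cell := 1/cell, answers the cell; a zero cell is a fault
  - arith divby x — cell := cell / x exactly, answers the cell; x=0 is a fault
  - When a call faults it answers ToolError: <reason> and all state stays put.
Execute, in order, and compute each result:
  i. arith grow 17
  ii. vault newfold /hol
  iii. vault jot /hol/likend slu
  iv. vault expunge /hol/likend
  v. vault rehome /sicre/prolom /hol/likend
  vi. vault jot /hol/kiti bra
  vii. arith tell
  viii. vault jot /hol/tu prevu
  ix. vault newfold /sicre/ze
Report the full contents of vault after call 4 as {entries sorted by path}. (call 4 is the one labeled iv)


~$ arith grow x=17
  17
~$ vault newfold p=/hol
  ok
~$ vault jot p=/hol/likend c=slu
  created
~$ vault expunge p=/hol/likend
  ok
~$ vault rehome s=/sicre/prolom d=/hol/likend
  ok
~$ vault jot p=/hol/kiti c=bra
  created
~$ arith tell
  17
~$ vault jot p=/hol/tu c=prevu
  created
~$ vault newfold p=/sicre/ze
  ok

Answer: {hol/, sicre/, sicre/prolom=jibrege}


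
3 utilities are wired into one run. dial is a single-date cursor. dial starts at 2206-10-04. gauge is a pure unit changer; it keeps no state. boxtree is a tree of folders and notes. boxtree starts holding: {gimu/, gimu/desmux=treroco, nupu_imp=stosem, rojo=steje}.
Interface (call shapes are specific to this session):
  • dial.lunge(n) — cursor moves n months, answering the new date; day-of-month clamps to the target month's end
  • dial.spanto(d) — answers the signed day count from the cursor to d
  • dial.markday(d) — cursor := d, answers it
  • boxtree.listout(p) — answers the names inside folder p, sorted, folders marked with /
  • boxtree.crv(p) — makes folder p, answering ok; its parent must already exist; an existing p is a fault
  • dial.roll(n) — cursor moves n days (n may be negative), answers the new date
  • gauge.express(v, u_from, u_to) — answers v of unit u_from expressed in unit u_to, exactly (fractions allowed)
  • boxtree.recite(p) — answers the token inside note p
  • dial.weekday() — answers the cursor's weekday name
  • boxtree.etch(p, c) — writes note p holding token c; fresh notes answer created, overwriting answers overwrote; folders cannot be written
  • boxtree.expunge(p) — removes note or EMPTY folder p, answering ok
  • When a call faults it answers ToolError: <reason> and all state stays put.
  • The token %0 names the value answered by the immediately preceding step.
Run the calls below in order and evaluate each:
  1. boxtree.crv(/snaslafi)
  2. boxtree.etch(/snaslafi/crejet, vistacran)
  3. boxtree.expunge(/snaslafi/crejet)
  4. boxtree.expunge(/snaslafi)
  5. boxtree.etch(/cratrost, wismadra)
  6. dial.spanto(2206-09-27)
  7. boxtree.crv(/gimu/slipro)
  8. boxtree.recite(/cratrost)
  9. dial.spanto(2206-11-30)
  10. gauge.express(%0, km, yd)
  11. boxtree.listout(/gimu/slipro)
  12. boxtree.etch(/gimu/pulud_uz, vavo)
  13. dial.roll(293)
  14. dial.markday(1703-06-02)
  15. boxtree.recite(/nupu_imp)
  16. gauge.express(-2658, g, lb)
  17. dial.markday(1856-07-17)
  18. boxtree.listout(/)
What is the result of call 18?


Answer: [cratrost, gimu/, nupu_imp, rojo]

Derivation:
> boxtree.crv p: /snaslafi
:: ok
> boxtree.etch p: /snaslafi/crejet c: vistacran
:: created
> boxtree.expunge p: /snaslafi/crejet
:: ok
> boxtree.expunge p: /snaslafi
:: ok
> boxtree.etch p: /cratrost c: wismadra
:: created
> dial.spanto d: 2206-09-27
:: -7
> boxtree.crv p: /gimu/slipro
:: ok
> boxtree.recite p: /cratrost
:: wismadra
> dial.spanto d: 2206-11-30
:: 57
> gauge.express v: %0 u_from: km u_to: yd
:: 23750000/381
> boxtree.listout p: /gimu/slipro
:: []
> boxtree.etch p: /gimu/pulud_uz c: vavo
:: created
> dial.roll n: 293
:: 2207-07-24
> dial.markday d: 1703-06-02
:: 1703-06-02
> boxtree.recite p: /nupu_imp
:: stosem
> gauge.express v: -2658 u_from: g u_to: lb
:: -265800000/45359237
> dial.markday d: 1856-07-17
:: 1856-07-17
> boxtree.listout p: /
:: [cratrost, gimu/, nupu_imp, rojo]


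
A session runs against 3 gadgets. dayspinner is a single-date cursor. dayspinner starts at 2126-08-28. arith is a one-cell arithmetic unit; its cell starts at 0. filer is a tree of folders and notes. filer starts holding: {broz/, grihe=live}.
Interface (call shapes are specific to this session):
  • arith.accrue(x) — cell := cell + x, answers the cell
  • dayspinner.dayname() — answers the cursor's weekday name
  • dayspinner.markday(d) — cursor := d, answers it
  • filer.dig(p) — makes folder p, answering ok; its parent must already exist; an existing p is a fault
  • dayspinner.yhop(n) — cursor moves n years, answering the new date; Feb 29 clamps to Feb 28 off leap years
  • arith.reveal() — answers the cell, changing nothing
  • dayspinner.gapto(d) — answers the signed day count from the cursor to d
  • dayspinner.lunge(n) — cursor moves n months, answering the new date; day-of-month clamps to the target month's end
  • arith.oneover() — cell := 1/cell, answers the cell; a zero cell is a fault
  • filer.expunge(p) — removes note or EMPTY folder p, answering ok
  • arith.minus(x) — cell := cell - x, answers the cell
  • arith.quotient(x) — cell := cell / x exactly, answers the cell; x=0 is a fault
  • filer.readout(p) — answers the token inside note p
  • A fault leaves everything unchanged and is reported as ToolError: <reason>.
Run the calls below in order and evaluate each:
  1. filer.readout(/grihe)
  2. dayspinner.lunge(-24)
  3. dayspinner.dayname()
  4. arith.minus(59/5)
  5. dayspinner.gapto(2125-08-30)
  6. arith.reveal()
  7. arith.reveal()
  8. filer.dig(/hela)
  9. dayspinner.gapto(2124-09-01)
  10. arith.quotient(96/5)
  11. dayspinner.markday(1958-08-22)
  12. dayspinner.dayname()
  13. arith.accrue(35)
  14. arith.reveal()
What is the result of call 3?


Now I run filer.readout using /grihe, which returns live.
I run dayspinner.lunge using -24, → 2124-08-28.
Now I run dayspinner.dayname(), and see Monday.
Using arith.minus using 59/5, — result: -59/5.
Next I call dayspinner.gapto using 2125-08-30, and get 367.
Using arith.reveal(), and see -59/5.
Now I run arith.reveal, and get -59/5.
I run filer.dig using /hela, — result: ok.
Using dayspinner.gapto using 2124-09-01, and see 4.
Then arith.quotient using 96/5, and observe -59/96.
Invoking dayspinner.markday using 1958-08-22, → 1958-08-22.
Using dayspinner.dayname, and observe Friday.
I run arith.accrue using 35, and see 3301/96.
I run arith.reveal(), → 3301/96.

Answer: Monday


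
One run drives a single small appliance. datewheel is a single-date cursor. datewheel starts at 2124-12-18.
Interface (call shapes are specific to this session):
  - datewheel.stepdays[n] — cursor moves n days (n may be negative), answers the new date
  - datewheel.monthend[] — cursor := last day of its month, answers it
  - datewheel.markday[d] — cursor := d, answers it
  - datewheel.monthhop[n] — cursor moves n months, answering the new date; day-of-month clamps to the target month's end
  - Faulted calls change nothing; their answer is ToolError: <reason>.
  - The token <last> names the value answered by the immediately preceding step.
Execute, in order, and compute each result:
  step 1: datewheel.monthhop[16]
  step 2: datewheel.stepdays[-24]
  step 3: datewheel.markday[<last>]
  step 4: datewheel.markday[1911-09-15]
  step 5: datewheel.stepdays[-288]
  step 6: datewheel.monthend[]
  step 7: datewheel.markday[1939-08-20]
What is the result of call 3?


;; 1. monthhop(16) => 2126-04-18
;; 2. stepdays(-24) => 2126-03-25
;; 3. markday(<last>) => 2126-03-25
;; 4. markday(1911-09-15) => 1911-09-15
;; 5. stepdays(-288) => 1910-12-01
;; 6. monthend() => 1910-12-31
;; 7. markday(1939-08-20) => 1939-08-20

Answer: 2126-03-25


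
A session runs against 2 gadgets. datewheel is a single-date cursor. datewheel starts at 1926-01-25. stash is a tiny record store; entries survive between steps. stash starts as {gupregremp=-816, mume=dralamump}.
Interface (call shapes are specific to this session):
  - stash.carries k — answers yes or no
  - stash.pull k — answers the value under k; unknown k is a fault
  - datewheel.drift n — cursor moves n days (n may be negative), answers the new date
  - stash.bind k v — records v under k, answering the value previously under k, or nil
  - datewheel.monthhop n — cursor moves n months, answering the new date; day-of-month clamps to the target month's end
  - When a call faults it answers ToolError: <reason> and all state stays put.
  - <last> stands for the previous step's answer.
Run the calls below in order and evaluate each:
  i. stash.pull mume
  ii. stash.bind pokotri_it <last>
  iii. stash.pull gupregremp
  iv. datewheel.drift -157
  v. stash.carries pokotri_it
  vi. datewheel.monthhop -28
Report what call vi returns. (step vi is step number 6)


// 1. pull(k=mume) == dralamump
// 2. bind(k=pokotri_it, v=<last>) == nil
// 3. pull(k=gupregremp) == -816
// 4. drift(n=-157) == 1925-08-21
// 5. carries(k=pokotri_it) == yes
// 6. monthhop(n=-28) == 1923-04-21

Answer: 1923-04-21


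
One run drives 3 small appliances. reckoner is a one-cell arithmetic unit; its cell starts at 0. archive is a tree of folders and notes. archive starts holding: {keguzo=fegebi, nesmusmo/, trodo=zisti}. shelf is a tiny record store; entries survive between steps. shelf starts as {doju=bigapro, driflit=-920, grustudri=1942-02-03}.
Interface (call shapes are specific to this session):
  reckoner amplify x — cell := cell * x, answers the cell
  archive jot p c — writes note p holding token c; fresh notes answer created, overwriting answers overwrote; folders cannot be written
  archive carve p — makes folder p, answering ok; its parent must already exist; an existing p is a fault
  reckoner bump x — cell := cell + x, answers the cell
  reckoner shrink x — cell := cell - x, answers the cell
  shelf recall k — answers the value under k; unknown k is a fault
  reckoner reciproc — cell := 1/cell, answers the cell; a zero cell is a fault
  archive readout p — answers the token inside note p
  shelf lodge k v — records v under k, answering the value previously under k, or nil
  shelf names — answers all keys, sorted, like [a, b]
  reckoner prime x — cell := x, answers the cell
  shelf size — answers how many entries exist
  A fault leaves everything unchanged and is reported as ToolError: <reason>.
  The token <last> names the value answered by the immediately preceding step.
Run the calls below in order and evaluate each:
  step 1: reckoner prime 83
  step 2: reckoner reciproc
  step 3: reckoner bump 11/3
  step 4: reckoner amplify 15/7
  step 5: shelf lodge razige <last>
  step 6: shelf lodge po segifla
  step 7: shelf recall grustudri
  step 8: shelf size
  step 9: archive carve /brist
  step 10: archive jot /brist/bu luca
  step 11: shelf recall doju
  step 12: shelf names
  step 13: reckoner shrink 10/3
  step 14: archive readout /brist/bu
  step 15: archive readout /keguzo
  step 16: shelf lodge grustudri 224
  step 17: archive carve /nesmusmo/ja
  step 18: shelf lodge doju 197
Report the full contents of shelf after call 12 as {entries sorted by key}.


I run reckoner prime with x: 83, giving 83.
I run reckoner reciproc(), and see 1/83.
Next I call reckoner bump with x: 11/3: 916/249.
Calling reckoner amplify with x: 15/7, giving 4580/581.
Next I call shelf lodge with k: razige, v: <last>, giving nil.
Calling shelf lodge with k: po, v: segifla, yielding nil.
I try shelf recall with k: grustudri, — result: 1942-02-03.
Now I run shelf size, and see 5.
Calling archive carve with p: /brist, yielding ok.
I run archive jot with p: /brist/bu, c: luca, and observe created.
I try shelf recall with k: doju, which returns bigapro.
I use shelf names, and see [doju, driflit, grustudri, po, razige].
Next I call reckoner shrink with x: 10/3, yielding 7930/1743.
Then archive readout with p: /brist/bu, which returns luca.
I try archive readout with p: /keguzo, → fegebi.
Next I call shelf lodge with k: grustudri, v: 224: 1942-02-03.
Now I run archive carve with p: /nesmusmo/ja, and observe ok.
I invoke shelf lodge with k: doju, v: 197, giving bigapro.

Answer: {doju=bigapro, driflit=-920, grustudri=1942-02-03, po=segifla, razige=4580/581}


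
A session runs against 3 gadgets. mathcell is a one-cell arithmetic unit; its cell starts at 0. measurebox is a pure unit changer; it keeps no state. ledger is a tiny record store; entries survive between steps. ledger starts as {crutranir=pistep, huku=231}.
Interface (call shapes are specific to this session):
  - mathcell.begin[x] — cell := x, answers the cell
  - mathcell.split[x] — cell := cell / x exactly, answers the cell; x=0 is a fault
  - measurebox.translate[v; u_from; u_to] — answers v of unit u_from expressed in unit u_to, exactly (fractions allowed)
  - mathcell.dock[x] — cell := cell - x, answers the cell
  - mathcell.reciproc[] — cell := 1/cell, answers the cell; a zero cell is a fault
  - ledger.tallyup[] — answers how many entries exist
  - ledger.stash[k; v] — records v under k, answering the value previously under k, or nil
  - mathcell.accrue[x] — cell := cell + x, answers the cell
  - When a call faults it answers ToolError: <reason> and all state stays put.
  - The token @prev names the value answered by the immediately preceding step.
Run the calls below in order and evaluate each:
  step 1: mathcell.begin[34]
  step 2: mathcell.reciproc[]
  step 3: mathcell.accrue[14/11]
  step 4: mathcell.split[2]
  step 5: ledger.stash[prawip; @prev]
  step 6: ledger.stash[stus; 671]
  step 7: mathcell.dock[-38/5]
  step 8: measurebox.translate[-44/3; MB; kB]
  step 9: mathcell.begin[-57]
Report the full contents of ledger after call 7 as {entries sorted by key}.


I call begin with x=34, and observe 34.
I use reciproc, and see 1/34.
Next I call accrue with x=14/11: 487/374.
I try split with x=2, and see 487/748.
I call stash with k=prawip, v=@prev, giving nil.
I use stash with k=stus, v=671, — result: nil.
Then dock with x=-38/5, and observe 30859/3740.
Using translate with v=-44/3, u_from=MB, u_to=kB, → -44000/3.
I run begin with x=-57, which returns -57.

Answer: {crutranir=pistep, huku=231, prawip=487/748, stus=671}


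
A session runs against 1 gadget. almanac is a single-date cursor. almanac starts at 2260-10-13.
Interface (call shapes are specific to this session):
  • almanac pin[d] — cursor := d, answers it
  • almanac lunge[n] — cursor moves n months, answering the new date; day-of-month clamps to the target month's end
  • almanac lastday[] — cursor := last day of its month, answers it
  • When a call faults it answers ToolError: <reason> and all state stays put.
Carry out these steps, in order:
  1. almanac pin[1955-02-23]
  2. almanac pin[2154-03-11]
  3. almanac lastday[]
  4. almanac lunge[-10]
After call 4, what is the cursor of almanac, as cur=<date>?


~$ almanac pin d='1955-02-23'
:: 1955-02-23
~$ almanac pin d='2154-03-11'
:: 2154-03-11
~$ almanac lastday
:: 2154-03-31
~$ almanac lunge n='-10'
:: 2153-05-31

Answer: cur=2153-05-31


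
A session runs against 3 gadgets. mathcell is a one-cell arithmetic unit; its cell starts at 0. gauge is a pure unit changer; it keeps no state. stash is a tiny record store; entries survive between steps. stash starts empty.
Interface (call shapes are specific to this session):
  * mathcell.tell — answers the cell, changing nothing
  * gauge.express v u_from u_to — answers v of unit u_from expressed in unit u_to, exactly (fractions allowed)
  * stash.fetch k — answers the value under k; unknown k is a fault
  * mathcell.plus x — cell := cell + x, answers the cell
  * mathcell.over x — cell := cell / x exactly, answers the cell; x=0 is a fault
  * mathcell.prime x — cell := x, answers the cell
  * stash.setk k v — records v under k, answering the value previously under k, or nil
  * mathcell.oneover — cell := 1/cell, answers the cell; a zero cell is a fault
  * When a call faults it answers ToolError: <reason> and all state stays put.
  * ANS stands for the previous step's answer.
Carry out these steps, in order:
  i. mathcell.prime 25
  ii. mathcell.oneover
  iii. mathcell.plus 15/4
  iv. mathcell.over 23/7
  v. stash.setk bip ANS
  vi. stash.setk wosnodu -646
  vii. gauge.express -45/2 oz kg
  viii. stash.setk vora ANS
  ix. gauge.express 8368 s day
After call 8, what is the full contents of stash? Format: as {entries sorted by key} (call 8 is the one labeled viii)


Answer: {bip=2653/2300, vora=-408233133/640000000, wosnodu=-646}

Derivation:
CALL mathcell.prime[25]
RET  25
CALL mathcell.oneover[]
RET  1/25
CALL mathcell.plus[15/4]
RET  379/100
CALL mathcell.over[23/7]
RET  2653/2300
CALL stash.setk[bip; ANS]
RET  nil
CALL stash.setk[wosnodu; -646]
RET  nil
CALL gauge.express[-45/2; oz; kg]
RET  -408233133/640000000
CALL stash.setk[vora; ANS]
RET  nil
CALL gauge.express[8368; s; day]
RET  523/5400


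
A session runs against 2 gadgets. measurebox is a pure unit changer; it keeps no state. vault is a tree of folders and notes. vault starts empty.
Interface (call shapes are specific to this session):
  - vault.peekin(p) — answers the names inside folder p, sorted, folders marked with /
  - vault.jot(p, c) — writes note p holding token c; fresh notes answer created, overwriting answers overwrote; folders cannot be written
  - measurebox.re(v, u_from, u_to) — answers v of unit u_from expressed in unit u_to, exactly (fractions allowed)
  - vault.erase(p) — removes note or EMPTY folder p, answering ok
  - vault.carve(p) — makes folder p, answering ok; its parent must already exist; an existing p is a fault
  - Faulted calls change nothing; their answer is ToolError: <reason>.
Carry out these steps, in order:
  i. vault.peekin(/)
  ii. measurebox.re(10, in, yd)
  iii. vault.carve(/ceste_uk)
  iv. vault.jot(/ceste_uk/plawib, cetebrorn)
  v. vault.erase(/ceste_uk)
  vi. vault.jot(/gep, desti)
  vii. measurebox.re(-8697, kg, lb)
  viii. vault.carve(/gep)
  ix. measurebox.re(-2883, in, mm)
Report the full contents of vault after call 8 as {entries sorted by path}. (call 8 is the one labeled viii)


Answer: {ceste_uk/, ceste_uk/plawib=cetebrorn, gep=desti}

Derivation:
·→ vault.peekin(p='/')
·← []
·→ measurebox.re(v='10', u_from='in', u_to='yd')
·← 5/18
·→ vault.carve(p='/ceste_uk')
·← ok
·→ vault.jot(p='/ceste_uk/plawib', c='cetebrorn')
·← created
·→ vault.erase(p='/ceste_uk')
·← ToolError: not empty
·→ vault.jot(p='/gep', c='desti')
·← created
·→ measurebox.re(v='-8697', u_from='kg', u_to='lb')
·← -869700000000/45359237
·→ vault.carve(p='/gep')
·← ToolError: exists
·→ measurebox.re(v='-2883', u_from='in', u_to='mm')
·← -366141/5


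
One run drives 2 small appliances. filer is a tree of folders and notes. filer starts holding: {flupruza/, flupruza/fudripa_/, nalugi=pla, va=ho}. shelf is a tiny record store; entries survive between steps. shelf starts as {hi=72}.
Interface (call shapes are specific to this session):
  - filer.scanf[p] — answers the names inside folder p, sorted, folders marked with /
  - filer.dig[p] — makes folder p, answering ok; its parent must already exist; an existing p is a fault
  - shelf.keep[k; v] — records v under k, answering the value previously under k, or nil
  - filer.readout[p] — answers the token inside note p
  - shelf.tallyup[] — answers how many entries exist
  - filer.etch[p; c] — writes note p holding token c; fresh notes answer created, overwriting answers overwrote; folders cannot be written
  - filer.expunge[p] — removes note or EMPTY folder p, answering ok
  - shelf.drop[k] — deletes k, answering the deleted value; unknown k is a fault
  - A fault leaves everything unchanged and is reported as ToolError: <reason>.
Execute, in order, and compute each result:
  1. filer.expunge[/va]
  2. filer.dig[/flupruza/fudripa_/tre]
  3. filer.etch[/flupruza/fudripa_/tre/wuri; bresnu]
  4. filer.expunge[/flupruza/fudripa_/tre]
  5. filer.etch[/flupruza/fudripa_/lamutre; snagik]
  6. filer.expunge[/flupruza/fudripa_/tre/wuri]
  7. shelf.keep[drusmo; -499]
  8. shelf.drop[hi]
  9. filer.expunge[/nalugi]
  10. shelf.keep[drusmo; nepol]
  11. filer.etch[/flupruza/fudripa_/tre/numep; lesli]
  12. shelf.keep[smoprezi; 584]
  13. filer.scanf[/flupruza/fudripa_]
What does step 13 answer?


Then filer.expunge with p: /va: ok.
I call filer.dig with p: /flupruza/fudripa_/tre, giving ok.
I use filer.etch with p: /flupruza/fudripa_/tre/wuri, c: bresnu, yielding created.
Then filer.expunge with p: /flupruza/fudripa_/tre, and get ToolError: not empty.
Next I call filer.etch with p: /flupruza/fudripa_/lamutre, c: snagik, which returns created.
I call filer.expunge with p: /flupruza/fudripa_/tre/wuri, — result: ok.
Calling shelf.keep with k: drusmo, v: -499, and get nil.
Then shelf.drop with k: hi, and see 72.
Then filer.expunge with p: /nalugi, yielding ok.
Then shelf.keep with k: drusmo, v: nepol, giving -499.
Now I run filer.etch with p: /flupruza/fudripa_/tre/numep, c: lesli, giving created.
I use shelf.keep with k: smoprezi, v: 584, — result: nil.
Invoking filer.scanf with p: /flupruza/fudripa_, and get [lamutre, tre/].

Answer: [lamutre, tre/]


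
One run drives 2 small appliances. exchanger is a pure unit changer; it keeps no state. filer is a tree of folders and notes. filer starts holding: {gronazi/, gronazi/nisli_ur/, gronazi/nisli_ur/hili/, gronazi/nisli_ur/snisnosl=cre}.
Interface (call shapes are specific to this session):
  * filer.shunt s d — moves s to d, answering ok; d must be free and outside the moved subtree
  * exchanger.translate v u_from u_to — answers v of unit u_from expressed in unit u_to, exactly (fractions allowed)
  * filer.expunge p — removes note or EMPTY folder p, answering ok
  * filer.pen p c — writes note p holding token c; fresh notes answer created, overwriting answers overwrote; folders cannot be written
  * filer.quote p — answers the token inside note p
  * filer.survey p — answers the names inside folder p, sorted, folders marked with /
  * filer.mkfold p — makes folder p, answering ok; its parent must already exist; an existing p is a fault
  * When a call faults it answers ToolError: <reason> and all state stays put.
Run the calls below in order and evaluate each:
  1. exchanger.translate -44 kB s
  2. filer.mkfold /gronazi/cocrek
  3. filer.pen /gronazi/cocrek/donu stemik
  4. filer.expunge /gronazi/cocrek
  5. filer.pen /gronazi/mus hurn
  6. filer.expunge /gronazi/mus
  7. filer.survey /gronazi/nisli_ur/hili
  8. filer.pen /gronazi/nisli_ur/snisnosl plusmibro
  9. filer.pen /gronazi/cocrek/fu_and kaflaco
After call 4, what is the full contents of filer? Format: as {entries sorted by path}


>> exchanger.translate(v: -44, u_from: kB, u_to: s)
<< ToolError: incompatible units
>> filer.mkfold(p: /gronazi/cocrek)
<< ok
>> filer.pen(p: /gronazi/cocrek/donu, c: stemik)
<< created
>> filer.expunge(p: /gronazi/cocrek)
<< ToolError: not empty
>> filer.pen(p: /gronazi/mus, c: hurn)
<< created
>> filer.expunge(p: /gronazi/mus)
<< ok
>> filer.survey(p: /gronazi/nisli_ur/hili)
<< []
>> filer.pen(p: /gronazi/nisli_ur/snisnosl, c: plusmibro)
<< overwrote
>> filer.pen(p: /gronazi/cocrek/fu_and, c: kaflaco)
<< created

Answer: {gronazi/, gronazi/cocrek/, gronazi/cocrek/donu=stemik, gronazi/nisli_ur/, gronazi/nisli_ur/hili/, gronazi/nisli_ur/snisnosl=cre}
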